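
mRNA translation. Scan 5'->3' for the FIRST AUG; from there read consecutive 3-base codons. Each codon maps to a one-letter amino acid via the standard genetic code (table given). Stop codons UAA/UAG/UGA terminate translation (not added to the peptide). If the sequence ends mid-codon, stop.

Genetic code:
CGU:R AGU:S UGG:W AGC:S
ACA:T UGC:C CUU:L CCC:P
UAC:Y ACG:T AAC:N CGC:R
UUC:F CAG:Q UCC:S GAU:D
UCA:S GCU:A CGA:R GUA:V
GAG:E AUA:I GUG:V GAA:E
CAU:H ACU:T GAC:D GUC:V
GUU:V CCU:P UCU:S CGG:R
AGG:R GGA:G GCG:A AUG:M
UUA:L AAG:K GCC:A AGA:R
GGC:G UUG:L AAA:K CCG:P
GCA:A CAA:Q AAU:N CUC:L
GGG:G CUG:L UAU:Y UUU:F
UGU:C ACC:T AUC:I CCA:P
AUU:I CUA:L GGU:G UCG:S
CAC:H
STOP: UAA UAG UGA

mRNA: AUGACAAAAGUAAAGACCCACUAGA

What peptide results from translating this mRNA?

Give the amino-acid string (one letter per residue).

start AUG at pos 0
pos 0: AUG -> M; peptide=M
pos 3: ACA -> T; peptide=MT
pos 6: AAA -> K; peptide=MTK
pos 9: GUA -> V; peptide=MTKV
pos 12: AAG -> K; peptide=MTKVK
pos 15: ACC -> T; peptide=MTKVKT
pos 18: CAC -> H; peptide=MTKVKTH
pos 21: UAG -> STOP

Answer: MTKVKTH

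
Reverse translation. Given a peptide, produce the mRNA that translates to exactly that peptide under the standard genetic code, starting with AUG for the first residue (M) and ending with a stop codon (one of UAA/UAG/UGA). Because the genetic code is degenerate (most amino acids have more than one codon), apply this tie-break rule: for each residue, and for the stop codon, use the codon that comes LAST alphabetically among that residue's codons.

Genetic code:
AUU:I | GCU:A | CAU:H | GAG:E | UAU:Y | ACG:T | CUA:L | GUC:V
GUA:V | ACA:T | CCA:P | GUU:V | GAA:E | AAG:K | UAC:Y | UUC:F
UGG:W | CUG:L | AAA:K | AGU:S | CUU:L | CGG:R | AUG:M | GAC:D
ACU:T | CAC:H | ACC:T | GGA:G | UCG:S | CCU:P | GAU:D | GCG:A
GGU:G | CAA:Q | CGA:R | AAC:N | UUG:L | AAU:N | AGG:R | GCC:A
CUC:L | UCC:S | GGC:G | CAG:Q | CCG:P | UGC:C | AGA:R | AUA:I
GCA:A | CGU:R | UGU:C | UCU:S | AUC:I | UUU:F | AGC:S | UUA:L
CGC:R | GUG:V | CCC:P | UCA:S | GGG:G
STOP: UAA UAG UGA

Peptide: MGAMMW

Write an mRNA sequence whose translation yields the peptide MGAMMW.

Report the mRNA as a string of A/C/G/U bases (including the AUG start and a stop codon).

Answer: mRNA: AUGGGUGCUAUGAUGUGGUGA

Derivation:
residue 1: M -> AUG (start codon)
residue 2: G codons sorted = GGA,GGC,GGG,GGU -> pick last = GGU
residue 3: A codons sorted = GCA,GCC,GCG,GCU -> pick last = GCU
residue 4: M -> AUG (only codon)
residue 5: M -> AUG (only codon)
residue 6: W -> UGG (only codon)
terminator: stop codons sorted = UAA,UAG,UGA -> pick last = UGA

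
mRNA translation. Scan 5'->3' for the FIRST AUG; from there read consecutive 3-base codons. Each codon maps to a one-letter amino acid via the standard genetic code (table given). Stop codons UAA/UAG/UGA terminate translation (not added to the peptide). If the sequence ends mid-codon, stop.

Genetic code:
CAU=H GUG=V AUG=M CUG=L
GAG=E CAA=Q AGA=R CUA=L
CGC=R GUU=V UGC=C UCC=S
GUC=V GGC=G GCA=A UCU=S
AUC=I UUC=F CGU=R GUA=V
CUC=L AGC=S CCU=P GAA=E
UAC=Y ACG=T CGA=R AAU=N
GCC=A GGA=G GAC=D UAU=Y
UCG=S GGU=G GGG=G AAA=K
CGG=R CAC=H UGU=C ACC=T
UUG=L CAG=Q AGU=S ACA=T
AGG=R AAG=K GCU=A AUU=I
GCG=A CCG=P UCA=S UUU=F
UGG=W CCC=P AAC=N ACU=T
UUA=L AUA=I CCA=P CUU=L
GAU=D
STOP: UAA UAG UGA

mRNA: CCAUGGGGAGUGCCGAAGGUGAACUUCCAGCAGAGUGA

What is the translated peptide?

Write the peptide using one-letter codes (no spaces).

start AUG at pos 2
pos 2: AUG -> M; peptide=M
pos 5: GGG -> G; peptide=MG
pos 8: AGU -> S; peptide=MGS
pos 11: GCC -> A; peptide=MGSA
pos 14: GAA -> E; peptide=MGSAE
pos 17: GGU -> G; peptide=MGSAEG
pos 20: GAA -> E; peptide=MGSAEGE
pos 23: CUU -> L; peptide=MGSAEGEL
pos 26: CCA -> P; peptide=MGSAEGELP
pos 29: GCA -> A; peptide=MGSAEGELPA
pos 32: GAG -> E; peptide=MGSAEGELPAE
pos 35: UGA -> STOP

Answer: MGSAEGELPAE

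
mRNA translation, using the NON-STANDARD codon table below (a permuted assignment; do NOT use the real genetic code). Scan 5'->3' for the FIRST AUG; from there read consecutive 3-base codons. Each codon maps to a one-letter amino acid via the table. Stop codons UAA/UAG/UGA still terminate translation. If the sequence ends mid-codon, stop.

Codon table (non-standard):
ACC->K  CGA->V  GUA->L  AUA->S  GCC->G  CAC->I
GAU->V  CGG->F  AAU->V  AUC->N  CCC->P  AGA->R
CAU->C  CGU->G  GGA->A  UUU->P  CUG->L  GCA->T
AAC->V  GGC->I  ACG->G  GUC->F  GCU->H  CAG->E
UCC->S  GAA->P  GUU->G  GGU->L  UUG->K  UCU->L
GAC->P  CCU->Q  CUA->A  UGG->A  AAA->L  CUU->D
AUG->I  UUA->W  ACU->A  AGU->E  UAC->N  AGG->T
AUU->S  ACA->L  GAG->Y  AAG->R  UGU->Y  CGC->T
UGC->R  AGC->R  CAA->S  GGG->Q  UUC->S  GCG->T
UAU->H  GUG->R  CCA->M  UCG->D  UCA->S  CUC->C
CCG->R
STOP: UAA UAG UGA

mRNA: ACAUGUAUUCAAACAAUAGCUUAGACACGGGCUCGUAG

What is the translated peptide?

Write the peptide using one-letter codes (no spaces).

Answer: IHSVVRWPGID

Derivation:
start AUG at pos 2
pos 2: AUG -> I; peptide=I
pos 5: UAU -> H; peptide=IH
pos 8: UCA -> S; peptide=IHS
pos 11: AAC -> V; peptide=IHSV
pos 14: AAU -> V; peptide=IHSVV
pos 17: AGC -> R; peptide=IHSVVR
pos 20: UUA -> W; peptide=IHSVVRW
pos 23: GAC -> P; peptide=IHSVVRWP
pos 26: ACG -> G; peptide=IHSVVRWPG
pos 29: GGC -> I; peptide=IHSVVRWPGI
pos 32: UCG -> D; peptide=IHSVVRWPGID
pos 35: UAG -> STOP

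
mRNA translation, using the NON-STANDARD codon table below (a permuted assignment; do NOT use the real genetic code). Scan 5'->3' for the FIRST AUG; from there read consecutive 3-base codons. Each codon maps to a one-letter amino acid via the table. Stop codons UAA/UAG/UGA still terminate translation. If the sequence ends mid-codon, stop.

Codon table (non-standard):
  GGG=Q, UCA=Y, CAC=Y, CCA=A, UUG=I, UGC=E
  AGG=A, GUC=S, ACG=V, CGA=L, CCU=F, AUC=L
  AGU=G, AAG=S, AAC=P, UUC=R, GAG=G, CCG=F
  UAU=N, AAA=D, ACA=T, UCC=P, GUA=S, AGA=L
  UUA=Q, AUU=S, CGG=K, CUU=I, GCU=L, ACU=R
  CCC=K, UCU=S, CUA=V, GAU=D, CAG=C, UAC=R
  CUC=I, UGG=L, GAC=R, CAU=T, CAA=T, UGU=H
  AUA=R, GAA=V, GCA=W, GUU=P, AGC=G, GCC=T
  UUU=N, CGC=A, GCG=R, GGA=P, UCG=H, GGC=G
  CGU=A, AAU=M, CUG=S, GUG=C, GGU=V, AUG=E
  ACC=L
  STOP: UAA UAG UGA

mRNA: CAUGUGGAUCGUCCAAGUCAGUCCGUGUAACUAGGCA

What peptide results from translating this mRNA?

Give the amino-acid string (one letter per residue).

Answer: ELLSTSGFHP

Derivation:
start AUG at pos 1
pos 1: AUG -> E; peptide=E
pos 4: UGG -> L; peptide=EL
pos 7: AUC -> L; peptide=ELL
pos 10: GUC -> S; peptide=ELLS
pos 13: CAA -> T; peptide=ELLST
pos 16: GUC -> S; peptide=ELLSTS
pos 19: AGU -> G; peptide=ELLSTSG
pos 22: CCG -> F; peptide=ELLSTSGF
pos 25: UGU -> H; peptide=ELLSTSGFH
pos 28: AAC -> P; peptide=ELLSTSGFHP
pos 31: UAG -> STOP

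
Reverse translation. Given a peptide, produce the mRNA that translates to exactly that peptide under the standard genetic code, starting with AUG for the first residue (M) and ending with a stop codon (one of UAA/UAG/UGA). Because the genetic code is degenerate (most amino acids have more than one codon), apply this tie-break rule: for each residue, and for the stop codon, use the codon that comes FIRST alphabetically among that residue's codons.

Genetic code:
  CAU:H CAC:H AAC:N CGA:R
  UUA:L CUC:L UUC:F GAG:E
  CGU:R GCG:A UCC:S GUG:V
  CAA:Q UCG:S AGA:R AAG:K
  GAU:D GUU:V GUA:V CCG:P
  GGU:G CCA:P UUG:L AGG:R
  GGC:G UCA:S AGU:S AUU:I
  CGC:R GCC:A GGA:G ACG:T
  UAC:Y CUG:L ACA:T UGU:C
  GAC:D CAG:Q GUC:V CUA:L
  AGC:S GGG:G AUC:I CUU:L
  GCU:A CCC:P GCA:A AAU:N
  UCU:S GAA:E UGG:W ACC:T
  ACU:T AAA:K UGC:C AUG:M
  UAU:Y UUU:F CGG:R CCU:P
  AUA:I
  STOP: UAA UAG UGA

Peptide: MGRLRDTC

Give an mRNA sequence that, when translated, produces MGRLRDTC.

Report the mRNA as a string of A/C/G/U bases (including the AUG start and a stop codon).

Answer: mRNA: AUGGGAAGACUAAGAGACACAUGCUAA

Derivation:
residue 1: M -> AUG (start codon)
residue 2: G codons sorted = GGA,GGC,GGG,GGU -> pick first = GGA
residue 3: R codons sorted = AGA,AGG,CGA,CGC,CGG,CGU -> pick first = AGA
residue 4: L codons sorted = CUA,CUC,CUG,CUU,UUA,UUG -> pick first = CUA
residue 5: R codons sorted = AGA,AGG,CGA,CGC,CGG,CGU -> pick first = AGA
residue 6: D codons sorted = GAC,GAU -> pick first = GAC
residue 7: T codons sorted = ACA,ACC,ACG,ACU -> pick first = ACA
residue 8: C codons sorted = UGC,UGU -> pick first = UGC
terminator: stop codons sorted = UAA,UAG,UGA -> pick first = UAA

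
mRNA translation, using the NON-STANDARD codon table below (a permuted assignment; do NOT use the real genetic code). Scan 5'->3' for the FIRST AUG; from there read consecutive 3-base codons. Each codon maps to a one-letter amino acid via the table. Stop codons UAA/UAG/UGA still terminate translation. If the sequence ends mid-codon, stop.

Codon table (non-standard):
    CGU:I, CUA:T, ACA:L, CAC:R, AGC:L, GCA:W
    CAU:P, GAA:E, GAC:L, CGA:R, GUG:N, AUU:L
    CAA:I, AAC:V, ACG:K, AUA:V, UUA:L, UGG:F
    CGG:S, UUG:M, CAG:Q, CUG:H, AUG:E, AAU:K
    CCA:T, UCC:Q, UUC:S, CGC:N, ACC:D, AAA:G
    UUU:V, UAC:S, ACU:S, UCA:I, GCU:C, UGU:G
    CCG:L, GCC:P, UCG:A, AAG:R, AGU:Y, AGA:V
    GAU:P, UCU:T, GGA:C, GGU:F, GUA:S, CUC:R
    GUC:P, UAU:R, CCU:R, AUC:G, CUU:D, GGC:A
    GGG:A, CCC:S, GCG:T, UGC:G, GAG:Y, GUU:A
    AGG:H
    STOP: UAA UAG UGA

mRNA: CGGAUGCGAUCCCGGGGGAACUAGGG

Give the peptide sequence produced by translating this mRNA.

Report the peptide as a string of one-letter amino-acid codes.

start AUG at pos 3
pos 3: AUG -> E; peptide=E
pos 6: CGA -> R; peptide=ER
pos 9: UCC -> Q; peptide=ERQ
pos 12: CGG -> S; peptide=ERQS
pos 15: GGG -> A; peptide=ERQSA
pos 18: AAC -> V; peptide=ERQSAV
pos 21: UAG -> STOP

Answer: ERQSAV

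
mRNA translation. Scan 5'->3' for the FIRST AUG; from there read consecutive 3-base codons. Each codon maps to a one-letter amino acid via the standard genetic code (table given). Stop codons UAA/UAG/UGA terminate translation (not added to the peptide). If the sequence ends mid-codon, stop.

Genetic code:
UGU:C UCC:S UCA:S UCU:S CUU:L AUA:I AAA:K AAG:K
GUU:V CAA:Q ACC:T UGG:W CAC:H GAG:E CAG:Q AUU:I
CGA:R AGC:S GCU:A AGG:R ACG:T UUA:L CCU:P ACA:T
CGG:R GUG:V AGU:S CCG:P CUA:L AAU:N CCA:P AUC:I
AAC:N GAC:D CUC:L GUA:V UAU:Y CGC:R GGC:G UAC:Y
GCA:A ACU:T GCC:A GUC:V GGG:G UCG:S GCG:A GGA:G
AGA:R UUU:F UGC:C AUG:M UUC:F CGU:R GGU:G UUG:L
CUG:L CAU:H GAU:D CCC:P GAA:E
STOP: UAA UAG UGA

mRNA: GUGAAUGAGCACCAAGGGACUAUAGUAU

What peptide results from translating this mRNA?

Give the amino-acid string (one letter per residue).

start AUG at pos 4
pos 4: AUG -> M; peptide=M
pos 7: AGC -> S; peptide=MS
pos 10: ACC -> T; peptide=MST
pos 13: AAG -> K; peptide=MSTK
pos 16: GGA -> G; peptide=MSTKG
pos 19: CUA -> L; peptide=MSTKGL
pos 22: UAG -> STOP

Answer: MSTKGL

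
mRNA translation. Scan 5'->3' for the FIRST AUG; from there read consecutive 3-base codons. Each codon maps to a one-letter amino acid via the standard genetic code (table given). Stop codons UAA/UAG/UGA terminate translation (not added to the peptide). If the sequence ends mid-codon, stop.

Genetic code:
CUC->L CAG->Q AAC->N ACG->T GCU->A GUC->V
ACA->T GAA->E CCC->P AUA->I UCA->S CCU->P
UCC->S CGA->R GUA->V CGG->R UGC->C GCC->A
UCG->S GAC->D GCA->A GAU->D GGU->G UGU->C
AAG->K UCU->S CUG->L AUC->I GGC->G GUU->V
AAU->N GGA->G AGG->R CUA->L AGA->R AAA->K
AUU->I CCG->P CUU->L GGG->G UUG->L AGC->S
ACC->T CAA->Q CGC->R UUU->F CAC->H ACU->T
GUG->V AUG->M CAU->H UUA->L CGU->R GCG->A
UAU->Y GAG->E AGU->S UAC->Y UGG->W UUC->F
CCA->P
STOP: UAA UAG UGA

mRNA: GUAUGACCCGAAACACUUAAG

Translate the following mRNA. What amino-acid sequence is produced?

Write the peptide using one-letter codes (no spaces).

Answer: MTRNT

Derivation:
start AUG at pos 2
pos 2: AUG -> M; peptide=M
pos 5: ACC -> T; peptide=MT
pos 8: CGA -> R; peptide=MTR
pos 11: AAC -> N; peptide=MTRN
pos 14: ACU -> T; peptide=MTRNT
pos 17: UAA -> STOP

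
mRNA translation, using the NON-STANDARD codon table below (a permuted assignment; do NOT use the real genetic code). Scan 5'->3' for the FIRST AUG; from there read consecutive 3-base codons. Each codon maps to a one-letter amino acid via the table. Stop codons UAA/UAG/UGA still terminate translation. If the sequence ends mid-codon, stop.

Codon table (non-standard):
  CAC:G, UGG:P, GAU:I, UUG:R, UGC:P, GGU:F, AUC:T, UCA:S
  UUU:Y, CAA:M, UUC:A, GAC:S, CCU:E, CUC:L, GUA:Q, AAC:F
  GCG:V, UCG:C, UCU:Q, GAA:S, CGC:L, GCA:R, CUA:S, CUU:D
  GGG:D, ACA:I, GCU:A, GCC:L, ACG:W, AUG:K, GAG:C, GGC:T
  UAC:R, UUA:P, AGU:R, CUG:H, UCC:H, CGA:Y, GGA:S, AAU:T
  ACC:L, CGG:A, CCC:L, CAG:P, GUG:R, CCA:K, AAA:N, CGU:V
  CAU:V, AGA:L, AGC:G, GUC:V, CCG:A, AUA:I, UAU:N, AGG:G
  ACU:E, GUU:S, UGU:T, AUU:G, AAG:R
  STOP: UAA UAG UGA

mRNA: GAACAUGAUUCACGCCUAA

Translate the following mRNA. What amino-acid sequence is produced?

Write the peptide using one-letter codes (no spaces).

Answer: KGGL

Derivation:
start AUG at pos 4
pos 4: AUG -> K; peptide=K
pos 7: AUU -> G; peptide=KG
pos 10: CAC -> G; peptide=KGG
pos 13: GCC -> L; peptide=KGGL
pos 16: UAA -> STOP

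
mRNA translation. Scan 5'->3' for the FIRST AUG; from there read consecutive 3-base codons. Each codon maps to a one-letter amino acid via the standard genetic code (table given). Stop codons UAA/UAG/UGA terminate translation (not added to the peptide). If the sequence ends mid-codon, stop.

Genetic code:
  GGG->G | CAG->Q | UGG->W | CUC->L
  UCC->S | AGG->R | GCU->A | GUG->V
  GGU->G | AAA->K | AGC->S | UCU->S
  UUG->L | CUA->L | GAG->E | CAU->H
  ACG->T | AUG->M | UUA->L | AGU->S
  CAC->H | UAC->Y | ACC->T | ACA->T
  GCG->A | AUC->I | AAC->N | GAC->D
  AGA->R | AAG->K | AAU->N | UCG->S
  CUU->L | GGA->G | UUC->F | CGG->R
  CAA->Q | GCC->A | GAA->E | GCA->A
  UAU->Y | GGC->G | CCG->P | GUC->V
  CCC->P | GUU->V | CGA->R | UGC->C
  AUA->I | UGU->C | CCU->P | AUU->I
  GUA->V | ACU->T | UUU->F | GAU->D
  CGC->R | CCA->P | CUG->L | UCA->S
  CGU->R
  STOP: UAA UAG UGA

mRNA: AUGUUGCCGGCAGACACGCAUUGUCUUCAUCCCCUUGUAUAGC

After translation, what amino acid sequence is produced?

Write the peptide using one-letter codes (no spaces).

start AUG at pos 0
pos 0: AUG -> M; peptide=M
pos 3: UUG -> L; peptide=ML
pos 6: CCG -> P; peptide=MLP
pos 9: GCA -> A; peptide=MLPA
pos 12: GAC -> D; peptide=MLPAD
pos 15: ACG -> T; peptide=MLPADT
pos 18: CAU -> H; peptide=MLPADTH
pos 21: UGU -> C; peptide=MLPADTHC
pos 24: CUU -> L; peptide=MLPADTHCL
pos 27: CAU -> H; peptide=MLPADTHCLH
pos 30: CCC -> P; peptide=MLPADTHCLHP
pos 33: CUU -> L; peptide=MLPADTHCLHPL
pos 36: GUA -> V; peptide=MLPADTHCLHPLV
pos 39: UAG -> STOP

Answer: MLPADTHCLHPLV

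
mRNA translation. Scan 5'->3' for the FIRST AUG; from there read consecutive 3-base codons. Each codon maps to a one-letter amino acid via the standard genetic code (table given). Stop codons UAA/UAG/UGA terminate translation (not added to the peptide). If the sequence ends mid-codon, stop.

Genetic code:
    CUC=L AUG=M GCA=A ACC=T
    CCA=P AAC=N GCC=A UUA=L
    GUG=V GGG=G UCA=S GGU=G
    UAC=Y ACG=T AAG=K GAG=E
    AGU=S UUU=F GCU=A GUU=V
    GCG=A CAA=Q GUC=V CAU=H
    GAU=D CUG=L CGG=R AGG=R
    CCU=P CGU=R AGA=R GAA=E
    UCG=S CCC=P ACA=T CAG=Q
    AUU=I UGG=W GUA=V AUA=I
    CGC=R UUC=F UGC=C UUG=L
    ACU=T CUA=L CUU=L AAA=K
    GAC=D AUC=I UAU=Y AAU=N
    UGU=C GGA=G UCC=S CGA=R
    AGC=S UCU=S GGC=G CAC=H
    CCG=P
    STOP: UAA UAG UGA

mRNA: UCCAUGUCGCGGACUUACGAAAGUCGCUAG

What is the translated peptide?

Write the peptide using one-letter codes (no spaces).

start AUG at pos 3
pos 3: AUG -> M; peptide=M
pos 6: UCG -> S; peptide=MS
pos 9: CGG -> R; peptide=MSR
pos 12: ACU -> T; peptide=MSRT
pos 15: UAC -> Y; peptide=MSRTY
pos 18: GAA -> E; peptide=MSRTYE
pos 21: AGU -> S; peptide=MSRTYES
pos 24: CGC -> R; peptide=MSRTYESR
pos 27: UAG -> STOP

Answer: MSRTYESR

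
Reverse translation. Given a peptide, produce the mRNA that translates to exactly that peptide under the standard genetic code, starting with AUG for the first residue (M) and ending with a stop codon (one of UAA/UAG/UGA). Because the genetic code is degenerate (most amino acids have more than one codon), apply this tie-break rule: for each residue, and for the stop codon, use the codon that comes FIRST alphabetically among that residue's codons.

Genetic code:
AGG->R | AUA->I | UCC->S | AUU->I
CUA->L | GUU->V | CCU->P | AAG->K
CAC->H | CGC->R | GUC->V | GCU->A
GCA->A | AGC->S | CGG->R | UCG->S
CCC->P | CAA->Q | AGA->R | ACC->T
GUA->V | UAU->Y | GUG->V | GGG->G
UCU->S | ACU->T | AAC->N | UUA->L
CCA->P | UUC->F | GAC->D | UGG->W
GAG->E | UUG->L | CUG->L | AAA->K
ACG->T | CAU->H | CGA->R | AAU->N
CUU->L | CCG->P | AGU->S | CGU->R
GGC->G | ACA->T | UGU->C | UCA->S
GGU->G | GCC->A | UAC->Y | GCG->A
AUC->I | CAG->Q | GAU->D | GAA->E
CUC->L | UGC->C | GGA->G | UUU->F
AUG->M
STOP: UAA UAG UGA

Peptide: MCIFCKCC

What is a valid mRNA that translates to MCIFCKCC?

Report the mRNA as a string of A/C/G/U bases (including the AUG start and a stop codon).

residue 1: M -> AUG (start codon)
residue 2: C codons sorted = UGC,UGU -> pick first = UGC
residue 3: I codons sorted = AUA,AUC,AUU -> pick first = AUA
residue 4: F codons sorted = UUC,UUU -> pick first = UUC
residue 5: C codons sorted = UGC,UGU -> pick first = UGC
residue 6: K codons sorted = AAA,AAG -> pick first = AAA
residue 7: C codons sorted = UGC,UGU -> pick first = UGC
residue 8: C codons sorted = UGC,UGU -> pick first = UGC
terminator: stop codons sorted = UAA,UAG,UGA -> pick first = UAA

Answer: mRNA: AUGUGCAUAUUCUGCAAAUGCUGCUAA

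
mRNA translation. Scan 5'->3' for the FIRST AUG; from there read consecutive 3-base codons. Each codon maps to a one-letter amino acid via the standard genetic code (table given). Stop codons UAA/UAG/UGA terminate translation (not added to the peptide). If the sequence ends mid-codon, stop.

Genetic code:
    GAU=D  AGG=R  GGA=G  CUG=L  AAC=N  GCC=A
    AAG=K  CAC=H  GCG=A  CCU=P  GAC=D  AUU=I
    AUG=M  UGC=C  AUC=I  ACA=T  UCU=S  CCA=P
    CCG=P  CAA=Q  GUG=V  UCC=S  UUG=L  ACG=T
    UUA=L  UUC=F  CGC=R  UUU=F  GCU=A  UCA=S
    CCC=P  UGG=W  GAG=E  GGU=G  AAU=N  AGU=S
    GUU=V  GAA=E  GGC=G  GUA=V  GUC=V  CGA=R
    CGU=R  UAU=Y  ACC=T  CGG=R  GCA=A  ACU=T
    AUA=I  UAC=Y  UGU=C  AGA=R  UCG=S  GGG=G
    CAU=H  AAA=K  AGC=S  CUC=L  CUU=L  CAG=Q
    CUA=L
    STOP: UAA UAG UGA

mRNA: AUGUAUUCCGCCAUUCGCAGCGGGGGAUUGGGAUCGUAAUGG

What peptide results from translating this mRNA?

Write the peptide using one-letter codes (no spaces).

Answer: MYSAIRSGGLGS

Derivation:
start AUG at pos 0
pos 0: AUG -> M; peptide=M
pos 3: UAU -> Y; peptide=MY
pos 6: UCC -> S; peptide=MYS
pos 9: GCC -> A; peptide=MYSA
pos 12: AUU -> I; peptide=MYSAI
pos 15: CGC -> R; peptide=MYSAIR
pos 18: AGC -> S; peptide=MYSAIRS
pos 21: GGG -> G; peptide=MYSAIRSG
pos 24: GGA -> G; peptide=MYSAIRSGG
pos 27: UUG -> L; peptide=MYSAIRSGGL
pos 30: GGA -> G; peptide=MYSAIRSGGLG
pos 33: UCG -> S; peptide=MYSAIRSGGLGS
pos 36: UAA -> STOP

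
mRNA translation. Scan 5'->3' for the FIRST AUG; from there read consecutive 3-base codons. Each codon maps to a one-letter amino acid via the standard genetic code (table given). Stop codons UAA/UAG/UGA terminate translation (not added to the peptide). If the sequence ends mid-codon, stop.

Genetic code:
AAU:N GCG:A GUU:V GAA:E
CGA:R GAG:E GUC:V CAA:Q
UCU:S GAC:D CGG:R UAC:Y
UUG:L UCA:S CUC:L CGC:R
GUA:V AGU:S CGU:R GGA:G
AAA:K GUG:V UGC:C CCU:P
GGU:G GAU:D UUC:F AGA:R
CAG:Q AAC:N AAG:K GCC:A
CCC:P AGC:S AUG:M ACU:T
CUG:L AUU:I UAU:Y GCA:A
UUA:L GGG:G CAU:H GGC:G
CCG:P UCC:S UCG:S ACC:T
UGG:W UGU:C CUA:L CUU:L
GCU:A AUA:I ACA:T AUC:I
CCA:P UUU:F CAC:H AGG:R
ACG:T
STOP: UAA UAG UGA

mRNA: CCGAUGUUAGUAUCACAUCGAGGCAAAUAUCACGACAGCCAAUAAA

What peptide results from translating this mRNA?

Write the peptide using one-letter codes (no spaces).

Answer: MLVSHRGKYHDSQ

Derivation:
start AUG at pos 3
pos 3: AUG -> M; peptide=M
pos 6: UUA -> L; peptide=ML
pos 9: GUA -> V; peptide=MLV
pos 12: UCA -> S; peptide=MLVS
pos 15: CAU -> H; peptide=MLVSH
pos 18: CGA -> R; peptide=MLVSHR
pos 21: GGC -> G; peptide=MLVSHRG
pos 24: AAA -> K; peptide=MLVSHRGK
pos 27: UAU -> Y; peptide=MLVSHRGKY
pos 30: CAC -> H; peptide=MLVSHRGKYH
pos 33: GAC -> D; peptide=MLVSHRGKYHD
pos 36: AGC -> S; peptide=MLVSHRGKYHDS
pos 39: CAA -> Q; peptide=MLVSHRGKYHDSQ
pos 42: UAA -> STOP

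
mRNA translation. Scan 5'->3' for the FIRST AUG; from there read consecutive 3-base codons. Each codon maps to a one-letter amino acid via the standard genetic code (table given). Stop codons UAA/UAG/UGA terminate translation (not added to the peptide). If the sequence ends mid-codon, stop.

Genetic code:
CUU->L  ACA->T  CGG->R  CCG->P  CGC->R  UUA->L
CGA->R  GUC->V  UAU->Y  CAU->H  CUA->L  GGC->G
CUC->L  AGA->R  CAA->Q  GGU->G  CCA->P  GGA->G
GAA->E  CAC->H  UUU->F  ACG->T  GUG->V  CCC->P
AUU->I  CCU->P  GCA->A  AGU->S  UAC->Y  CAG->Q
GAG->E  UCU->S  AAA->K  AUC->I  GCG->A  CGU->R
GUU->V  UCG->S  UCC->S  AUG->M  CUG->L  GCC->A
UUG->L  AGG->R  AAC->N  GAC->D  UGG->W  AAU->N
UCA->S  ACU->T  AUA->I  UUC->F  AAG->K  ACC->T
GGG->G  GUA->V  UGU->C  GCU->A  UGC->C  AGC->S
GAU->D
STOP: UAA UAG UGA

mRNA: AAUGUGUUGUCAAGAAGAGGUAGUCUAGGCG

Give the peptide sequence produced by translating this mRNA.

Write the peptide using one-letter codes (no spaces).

Answer: MCCQEEVV

Derivation:
start AUG at pos 1
pos 1: AUG -> M; peptide=M
pos 4: UGU -> C; peptide=MC
pos 7: UGU -> C; peptide=MCC
pos 10: CAA -> Q; peptide=MCCQ
pos 13: GAA -> E; peptide=MCCQE
pos 16: GAG -> E; peptide=MCCQEE
pos 19: GUA -> V; peptide=MCCQEEV
pos 22: GUC -> V; peptide=MCCQEEVV
pos 25: UAG -> STOP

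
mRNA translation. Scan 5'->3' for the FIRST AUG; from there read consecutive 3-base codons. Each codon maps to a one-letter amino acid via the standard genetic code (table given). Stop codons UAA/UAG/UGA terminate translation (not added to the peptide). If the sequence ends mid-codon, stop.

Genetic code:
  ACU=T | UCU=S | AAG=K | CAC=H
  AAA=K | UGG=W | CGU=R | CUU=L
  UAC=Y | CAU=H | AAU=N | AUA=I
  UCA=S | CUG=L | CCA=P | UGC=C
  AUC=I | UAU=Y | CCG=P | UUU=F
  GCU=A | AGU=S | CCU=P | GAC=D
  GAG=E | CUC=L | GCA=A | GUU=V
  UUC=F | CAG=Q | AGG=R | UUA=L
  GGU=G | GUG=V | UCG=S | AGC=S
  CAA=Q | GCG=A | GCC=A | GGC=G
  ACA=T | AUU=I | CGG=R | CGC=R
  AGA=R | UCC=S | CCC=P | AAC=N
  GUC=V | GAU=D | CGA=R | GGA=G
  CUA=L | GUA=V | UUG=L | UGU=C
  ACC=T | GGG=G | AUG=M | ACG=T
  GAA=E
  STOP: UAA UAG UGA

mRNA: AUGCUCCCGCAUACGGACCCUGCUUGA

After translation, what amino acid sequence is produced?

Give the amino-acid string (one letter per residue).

Answer: MLPHTDPA

Derivation:
start AUG at pos 0
pos 0: AUG -> M; peptide=M
pos 3: CUC -> L; peptide=ML
pos 6: CCG -> P; peptide=MLP
pos 9: CAU -> H; peptide=MLPH
pos 12: ACG -> T; peptide=MLPHT
pos 15: GAC -> D; peptide=MLPHTD
pos 18: CCU -> P; peptide=MLPHTDP
pos 21: GCU -> A; peptide=MLPHTDPA
pos 24: UGA -> STOP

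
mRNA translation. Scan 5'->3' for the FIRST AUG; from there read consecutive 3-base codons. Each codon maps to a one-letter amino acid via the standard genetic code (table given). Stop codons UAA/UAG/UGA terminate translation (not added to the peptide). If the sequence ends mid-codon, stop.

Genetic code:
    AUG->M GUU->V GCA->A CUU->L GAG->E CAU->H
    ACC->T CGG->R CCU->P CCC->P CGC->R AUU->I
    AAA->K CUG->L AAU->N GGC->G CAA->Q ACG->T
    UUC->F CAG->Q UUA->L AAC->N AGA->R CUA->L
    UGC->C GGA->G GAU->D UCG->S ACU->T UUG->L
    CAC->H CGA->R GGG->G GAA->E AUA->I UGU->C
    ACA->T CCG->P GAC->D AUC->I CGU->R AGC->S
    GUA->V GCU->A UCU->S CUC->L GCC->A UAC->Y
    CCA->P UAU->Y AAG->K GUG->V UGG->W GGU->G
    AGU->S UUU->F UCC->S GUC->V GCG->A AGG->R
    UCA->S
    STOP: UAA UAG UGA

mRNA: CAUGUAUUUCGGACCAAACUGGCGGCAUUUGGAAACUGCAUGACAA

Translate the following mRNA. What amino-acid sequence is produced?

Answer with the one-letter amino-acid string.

Answer: MYFGPNWRHLETA

Derivation:
start AUG at pos 1
pos 1: AUG -> M; peptide=M
pos 4: UAU -> Y; peptide=MY
pos 7: UUC -> F; peptide=MYF
pos 10: GGA -> G; peptide=MYFG
pos 13: CCA -> P; peptide=MYFGP
pos 16: AAC -> N; peptide=MYFGPN
pos 19: UGG -> W; peptide=MYFGPNW
pos 22: CGG -> R; peptide=MYFGPNWR
pos 25: CAU -> H; peptide=MYFGPNWRH
pos 28: UUG -> L; peptide=MYFGPNWRHL
pos 31: GAA -> E; peptide=MYFGPNWRHLE
pos 34: ACU -> T; peptide=MYFGPNWRHLET
pos 37: GCA -> A; peptide=MYFGPNWRHLETA
pos 40: UGA -> STOP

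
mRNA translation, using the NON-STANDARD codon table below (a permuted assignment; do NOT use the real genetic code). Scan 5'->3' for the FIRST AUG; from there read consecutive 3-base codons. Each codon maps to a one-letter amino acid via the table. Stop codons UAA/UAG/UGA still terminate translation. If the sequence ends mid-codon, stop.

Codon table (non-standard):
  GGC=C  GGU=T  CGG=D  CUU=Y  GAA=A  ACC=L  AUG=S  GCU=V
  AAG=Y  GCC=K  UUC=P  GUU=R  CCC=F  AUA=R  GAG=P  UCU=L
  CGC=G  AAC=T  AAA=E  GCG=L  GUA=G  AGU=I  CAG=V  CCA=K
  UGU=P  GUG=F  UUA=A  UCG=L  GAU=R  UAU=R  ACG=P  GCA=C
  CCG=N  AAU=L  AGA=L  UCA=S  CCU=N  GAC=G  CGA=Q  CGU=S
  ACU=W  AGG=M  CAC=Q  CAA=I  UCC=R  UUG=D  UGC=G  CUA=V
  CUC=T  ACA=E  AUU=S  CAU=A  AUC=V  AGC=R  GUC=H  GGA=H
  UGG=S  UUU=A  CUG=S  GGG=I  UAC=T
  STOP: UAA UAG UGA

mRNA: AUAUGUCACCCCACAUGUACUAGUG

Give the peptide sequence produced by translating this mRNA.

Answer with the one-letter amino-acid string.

start AUG at pos 2
pos 2: AUG -> S; peptide=S
pos 5: UCA -> S; peptide=SS
pos 8: CCC -> F; peptide=SSF
pos 11: CAC -> Q; peptide=SSFQ
pos 14: AUG -> S; peptide=SSFQS
pos 17: UAC -> T; peptide=SSFQST
pos 20: UAG -> STOP

Answer: SSFQST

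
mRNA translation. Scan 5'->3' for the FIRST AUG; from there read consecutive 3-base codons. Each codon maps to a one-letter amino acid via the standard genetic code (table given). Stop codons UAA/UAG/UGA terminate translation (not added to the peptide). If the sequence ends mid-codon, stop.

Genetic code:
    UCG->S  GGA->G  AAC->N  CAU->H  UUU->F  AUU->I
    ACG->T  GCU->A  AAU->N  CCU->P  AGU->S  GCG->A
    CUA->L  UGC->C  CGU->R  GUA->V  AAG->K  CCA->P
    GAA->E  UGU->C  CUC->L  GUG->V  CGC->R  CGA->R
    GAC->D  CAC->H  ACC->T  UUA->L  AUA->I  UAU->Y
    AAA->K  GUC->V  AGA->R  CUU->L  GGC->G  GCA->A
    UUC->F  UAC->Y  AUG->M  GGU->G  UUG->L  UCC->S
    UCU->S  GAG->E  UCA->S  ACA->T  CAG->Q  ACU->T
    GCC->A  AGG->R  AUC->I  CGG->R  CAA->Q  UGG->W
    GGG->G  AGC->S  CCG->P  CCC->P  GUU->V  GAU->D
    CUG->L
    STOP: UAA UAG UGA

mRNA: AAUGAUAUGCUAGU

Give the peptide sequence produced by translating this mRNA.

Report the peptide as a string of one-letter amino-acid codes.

start AUG at pos 1
pos 1: AUG -> M; peptide=M
pos 4: AUA -> I; peptide=MI
pos 7: UGC -> C; peptide=MIC
pos 10: UAG -> STOP

Answer: MIC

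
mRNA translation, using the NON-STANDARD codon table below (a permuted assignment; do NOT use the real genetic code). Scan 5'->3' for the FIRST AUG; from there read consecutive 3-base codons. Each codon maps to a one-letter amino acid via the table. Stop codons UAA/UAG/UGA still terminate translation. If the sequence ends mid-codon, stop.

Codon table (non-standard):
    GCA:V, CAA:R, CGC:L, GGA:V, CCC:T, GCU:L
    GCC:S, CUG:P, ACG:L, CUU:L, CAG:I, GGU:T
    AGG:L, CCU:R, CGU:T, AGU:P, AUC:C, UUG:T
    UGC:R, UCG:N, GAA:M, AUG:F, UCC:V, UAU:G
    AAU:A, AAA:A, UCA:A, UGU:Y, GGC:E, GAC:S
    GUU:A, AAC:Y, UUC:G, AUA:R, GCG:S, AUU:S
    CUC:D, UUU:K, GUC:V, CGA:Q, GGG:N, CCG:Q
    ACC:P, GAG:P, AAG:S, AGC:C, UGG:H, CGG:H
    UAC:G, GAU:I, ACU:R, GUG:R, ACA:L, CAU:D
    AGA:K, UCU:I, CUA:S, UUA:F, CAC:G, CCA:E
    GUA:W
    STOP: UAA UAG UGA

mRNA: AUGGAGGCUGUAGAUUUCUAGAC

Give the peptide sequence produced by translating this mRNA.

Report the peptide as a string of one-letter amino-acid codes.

start AUG at pos 0
pos 0: AUG -> F; peptide=F
pos 3: GAG -> P; peptide=FP
pos 6: GCU -> L; peptide=FPL
pos 9: GUA -> W; peptide=FPLW
pos 12: GAU -> I; peptide=FPLWI
pos 15: UUC -> G; peptide=FPLWIG
pos 18: UAG -> STOP

Answer: FPLWIG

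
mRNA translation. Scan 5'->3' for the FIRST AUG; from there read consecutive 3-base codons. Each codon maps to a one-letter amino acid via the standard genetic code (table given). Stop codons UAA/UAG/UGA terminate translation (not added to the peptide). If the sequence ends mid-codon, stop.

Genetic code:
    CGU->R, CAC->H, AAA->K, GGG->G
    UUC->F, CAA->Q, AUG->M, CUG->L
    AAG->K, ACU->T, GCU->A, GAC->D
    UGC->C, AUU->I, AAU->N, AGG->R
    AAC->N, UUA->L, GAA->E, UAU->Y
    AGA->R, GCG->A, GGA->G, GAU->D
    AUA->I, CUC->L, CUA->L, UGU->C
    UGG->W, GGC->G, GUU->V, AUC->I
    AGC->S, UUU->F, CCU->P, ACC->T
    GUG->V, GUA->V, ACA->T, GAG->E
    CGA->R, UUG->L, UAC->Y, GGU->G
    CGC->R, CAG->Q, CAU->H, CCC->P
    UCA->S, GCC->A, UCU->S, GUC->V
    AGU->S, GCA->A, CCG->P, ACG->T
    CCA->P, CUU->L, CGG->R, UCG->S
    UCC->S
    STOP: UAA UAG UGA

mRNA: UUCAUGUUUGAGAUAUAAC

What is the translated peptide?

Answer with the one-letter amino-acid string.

start AUG at pos 3
pos 3: AUG -> M; peptide=M
pos 6: UUU -> F; peptide=MF
pos 9: GAG -> E; peptide=MFE
pos 12: AUA -> I; peptide=MFEI
pos 15: UAA -> STOP

Answer: MFEI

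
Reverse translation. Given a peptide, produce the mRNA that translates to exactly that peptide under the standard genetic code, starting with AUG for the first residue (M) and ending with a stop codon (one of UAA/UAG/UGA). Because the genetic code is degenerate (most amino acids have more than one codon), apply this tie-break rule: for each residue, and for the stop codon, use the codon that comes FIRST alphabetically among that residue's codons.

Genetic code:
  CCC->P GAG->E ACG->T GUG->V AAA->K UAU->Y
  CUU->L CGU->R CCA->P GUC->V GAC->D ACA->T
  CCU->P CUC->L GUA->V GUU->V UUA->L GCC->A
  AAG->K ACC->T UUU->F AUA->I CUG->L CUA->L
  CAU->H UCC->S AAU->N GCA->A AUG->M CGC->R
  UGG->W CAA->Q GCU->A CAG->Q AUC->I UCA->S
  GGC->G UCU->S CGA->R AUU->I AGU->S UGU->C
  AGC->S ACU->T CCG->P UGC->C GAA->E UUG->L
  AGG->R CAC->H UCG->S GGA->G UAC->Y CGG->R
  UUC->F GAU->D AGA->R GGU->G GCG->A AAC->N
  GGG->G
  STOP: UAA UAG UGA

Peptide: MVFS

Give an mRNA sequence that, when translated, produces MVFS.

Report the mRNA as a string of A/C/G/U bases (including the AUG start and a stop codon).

Answer: mRNA: AUGGUAUUCAGCUAA

Derivation:
residue 1: M -> AUG (start codon)
residue 2: V codons sorted = GUA,GUC,GUG,GUU -> pick first = GUA
residue 3: F codons sorted = UUC,UUU -> pick first = UUC
residue 4: S codons sorted = AGC,AGU,UCA,UCC,UCG,UCU -> pick first = AGC
terminator: stop codons sorted = UAA,UAG,UGA -> pick first = UAA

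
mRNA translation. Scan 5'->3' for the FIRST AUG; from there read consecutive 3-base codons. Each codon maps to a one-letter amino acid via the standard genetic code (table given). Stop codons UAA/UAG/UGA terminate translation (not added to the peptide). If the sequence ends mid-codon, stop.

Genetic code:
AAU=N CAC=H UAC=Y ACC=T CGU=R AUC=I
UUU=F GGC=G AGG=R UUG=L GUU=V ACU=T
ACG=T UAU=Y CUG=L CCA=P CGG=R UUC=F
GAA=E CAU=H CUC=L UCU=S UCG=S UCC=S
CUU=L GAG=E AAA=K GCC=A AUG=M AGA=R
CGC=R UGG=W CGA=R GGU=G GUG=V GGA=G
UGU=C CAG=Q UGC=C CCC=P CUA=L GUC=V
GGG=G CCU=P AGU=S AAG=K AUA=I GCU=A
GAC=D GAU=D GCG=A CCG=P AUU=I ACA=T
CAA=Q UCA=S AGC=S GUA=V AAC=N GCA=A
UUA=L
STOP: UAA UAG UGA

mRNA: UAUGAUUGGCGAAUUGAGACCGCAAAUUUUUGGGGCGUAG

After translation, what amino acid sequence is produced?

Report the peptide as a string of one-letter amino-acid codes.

Answer: MIGELRPQIFGA

Derivation:
start AUG at pos 1
pos 1: AUG -> M; peptide=M
pos 4: AUU -> I; peptide=MI
pos 7: GGC -> G; peptide=MIG
pos 10: GAA -> E; peptide=MIGE
pos 13: UUG -> L; peptide=MIGEL
pos 16: AGA -> R; peptide=MIGELR
pos 19: CCG -> P; peptide=MIGELRP
pos 22: CAA -> Q; peptide=MIGELRPQ
pos 25: AUU -> I; peptide=MIGELRPQI
pos 28: UUU -> F; peptide=MIGELRPQIF
pos 31: GGG -> G; peptide=MIGELRPQIFG
pos 34: GCG -> A; peptide=MIGELRPQIFGA
pos 37: UAG -> STOP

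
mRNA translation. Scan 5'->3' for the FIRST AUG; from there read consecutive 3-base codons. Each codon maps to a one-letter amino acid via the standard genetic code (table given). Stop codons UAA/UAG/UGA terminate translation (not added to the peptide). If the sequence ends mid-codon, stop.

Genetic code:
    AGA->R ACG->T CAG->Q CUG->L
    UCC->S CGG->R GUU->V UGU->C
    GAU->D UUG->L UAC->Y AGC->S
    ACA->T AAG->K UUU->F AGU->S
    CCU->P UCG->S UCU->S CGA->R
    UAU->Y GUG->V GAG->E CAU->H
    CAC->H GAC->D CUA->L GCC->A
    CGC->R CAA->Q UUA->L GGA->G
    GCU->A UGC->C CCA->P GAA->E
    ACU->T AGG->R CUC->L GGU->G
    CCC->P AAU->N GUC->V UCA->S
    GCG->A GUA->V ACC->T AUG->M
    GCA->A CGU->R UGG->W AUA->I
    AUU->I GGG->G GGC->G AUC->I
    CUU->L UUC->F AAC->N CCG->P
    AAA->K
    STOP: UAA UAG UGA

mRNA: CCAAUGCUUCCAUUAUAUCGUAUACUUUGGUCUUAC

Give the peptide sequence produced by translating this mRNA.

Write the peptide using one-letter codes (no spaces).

Answer: MLPLYRILWSY

Derivation:
start AUG at pos 3
pos 3: AUG -> M; peptide=M
pos 6: CUU -> L; peptide=ML
pos 9: CCA -> P; peptide=MLP
pos 12: UUA -> L; peptide=MLPL
pos 15: UAU -> Y; peptide=MLPLY
pos 18: CGU -> R; peptide=MLPLYR
pos 21: AUA -> I; peptide=MLPLYRI
pos 24: CUU -> L; peptide=MLPLYRIL
pos 27: UGG -> W; peptide=MLPLYRILW
pos 30: UCU -> S; peptide=MLPLYRILWS
pos 33: UAC -> Y; peptide=MLPLYRILWSY
pos 36: only 0 nt remain (<3), stop (end of mRNA)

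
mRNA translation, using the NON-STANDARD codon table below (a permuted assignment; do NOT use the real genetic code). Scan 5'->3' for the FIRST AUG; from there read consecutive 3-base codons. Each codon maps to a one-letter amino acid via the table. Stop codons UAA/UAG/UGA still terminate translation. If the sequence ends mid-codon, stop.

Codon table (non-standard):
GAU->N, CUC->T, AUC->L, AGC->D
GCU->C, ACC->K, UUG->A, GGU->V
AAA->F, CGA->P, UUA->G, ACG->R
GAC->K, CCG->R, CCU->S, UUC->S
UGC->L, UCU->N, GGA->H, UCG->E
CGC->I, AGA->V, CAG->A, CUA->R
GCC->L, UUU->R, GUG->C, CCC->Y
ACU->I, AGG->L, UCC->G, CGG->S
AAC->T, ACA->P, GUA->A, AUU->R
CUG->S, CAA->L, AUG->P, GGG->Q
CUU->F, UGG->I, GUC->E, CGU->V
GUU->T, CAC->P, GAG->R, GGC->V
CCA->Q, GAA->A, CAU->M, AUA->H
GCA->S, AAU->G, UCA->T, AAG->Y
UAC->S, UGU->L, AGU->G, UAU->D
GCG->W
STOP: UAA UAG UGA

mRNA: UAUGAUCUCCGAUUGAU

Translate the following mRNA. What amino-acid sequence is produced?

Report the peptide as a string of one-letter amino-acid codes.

start AUG at pos 1
pos 1: AUG -> P; peptide=P
pos 4: AUC -> L; peptide=PL
pos 7: UCC -> G; peptide=PLG
pos 10: GAU -> N; peptide=PLGN
pos 13: UGA -> STOP

Answer: PLGN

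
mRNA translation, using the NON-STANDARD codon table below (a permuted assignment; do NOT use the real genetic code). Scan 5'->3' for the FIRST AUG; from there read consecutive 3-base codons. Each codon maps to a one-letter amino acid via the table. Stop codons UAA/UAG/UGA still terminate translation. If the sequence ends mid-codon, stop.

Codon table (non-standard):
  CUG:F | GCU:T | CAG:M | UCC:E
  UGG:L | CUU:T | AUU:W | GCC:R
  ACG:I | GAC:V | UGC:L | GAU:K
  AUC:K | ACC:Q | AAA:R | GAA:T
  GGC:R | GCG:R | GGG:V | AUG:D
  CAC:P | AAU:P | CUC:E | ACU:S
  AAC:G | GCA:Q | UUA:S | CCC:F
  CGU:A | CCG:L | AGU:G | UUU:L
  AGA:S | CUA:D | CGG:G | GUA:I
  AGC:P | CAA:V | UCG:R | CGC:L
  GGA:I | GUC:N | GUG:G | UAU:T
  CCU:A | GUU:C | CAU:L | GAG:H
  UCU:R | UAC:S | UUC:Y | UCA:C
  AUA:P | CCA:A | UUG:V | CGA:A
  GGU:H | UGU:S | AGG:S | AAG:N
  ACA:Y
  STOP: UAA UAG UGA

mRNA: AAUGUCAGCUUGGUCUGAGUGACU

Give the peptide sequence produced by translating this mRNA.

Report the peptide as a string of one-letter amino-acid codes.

Answer: DCTLRH

Derivation:
start AUG at pos 1
pos 1: AUG -> D; peptide=D
pos 4: UCA -> C; peptide=DC
pos 7: GCU -> T; peptide=DCT
pos 10: UGG -> L; peptide=DCTL
pos 13: UCU -> R; peptide=DCTLR
pos 16: GAG -> H; peptide=DCTLRH
pos 19: UGA -> STOP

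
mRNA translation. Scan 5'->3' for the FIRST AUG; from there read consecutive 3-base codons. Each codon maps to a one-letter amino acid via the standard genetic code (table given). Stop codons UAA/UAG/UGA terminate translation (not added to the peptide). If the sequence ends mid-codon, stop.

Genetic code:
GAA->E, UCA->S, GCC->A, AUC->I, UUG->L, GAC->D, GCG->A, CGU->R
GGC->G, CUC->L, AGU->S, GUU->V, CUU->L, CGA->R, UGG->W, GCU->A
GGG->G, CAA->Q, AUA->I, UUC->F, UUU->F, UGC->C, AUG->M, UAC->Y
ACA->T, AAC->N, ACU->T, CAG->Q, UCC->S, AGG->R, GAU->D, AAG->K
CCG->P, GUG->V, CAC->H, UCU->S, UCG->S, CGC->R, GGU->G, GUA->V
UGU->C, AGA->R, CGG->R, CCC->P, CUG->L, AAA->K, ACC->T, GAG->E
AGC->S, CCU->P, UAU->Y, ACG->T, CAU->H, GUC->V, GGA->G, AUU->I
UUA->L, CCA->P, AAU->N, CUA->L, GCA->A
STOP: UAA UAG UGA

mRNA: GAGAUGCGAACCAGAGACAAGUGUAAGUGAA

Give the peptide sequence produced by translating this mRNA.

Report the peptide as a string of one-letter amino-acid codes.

start AUG at pos 3
pos 3: AUG -> M; peptide=M
pos 6: CGA -> R; peptide=MR
pos 9: ACC -> T; peptide=MRT
pos 12: AGA -> R; peptide=MRTR
pos 15: GAC -> D; peptide=MRTRD
pos 18: AAG -> K; peptide=MRTRDK
pos 21: UGU -> C; peptide=MRTRDKC
pos 24: AAG -> K; peptide=MRTRDKCK
pos 27: UGA -> STOP

Answer: MRTRDKCK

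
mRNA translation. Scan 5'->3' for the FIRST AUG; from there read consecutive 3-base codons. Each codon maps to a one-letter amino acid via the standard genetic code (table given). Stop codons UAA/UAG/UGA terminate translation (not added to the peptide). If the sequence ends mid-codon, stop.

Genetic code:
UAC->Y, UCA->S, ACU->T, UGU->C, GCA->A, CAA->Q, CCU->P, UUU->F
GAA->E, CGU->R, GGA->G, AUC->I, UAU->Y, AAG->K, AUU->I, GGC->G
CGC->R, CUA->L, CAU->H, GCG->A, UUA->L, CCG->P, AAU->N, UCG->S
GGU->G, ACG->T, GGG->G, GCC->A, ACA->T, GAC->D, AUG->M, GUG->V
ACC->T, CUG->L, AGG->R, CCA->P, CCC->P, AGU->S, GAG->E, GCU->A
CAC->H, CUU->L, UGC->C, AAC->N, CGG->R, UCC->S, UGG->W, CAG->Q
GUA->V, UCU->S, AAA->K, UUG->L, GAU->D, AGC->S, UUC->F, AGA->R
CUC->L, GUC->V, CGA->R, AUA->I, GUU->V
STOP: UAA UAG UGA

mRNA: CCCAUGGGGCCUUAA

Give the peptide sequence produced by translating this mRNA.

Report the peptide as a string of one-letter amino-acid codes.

Answer: MGP

Derivation:
start AUG at pos 3
pos 3: AUG -> M; peptide=M
pos 6: GGG -> G; peptide=MG
pos 9: CCU -> P; peptide=MGP
pos 12: UAA -> STOP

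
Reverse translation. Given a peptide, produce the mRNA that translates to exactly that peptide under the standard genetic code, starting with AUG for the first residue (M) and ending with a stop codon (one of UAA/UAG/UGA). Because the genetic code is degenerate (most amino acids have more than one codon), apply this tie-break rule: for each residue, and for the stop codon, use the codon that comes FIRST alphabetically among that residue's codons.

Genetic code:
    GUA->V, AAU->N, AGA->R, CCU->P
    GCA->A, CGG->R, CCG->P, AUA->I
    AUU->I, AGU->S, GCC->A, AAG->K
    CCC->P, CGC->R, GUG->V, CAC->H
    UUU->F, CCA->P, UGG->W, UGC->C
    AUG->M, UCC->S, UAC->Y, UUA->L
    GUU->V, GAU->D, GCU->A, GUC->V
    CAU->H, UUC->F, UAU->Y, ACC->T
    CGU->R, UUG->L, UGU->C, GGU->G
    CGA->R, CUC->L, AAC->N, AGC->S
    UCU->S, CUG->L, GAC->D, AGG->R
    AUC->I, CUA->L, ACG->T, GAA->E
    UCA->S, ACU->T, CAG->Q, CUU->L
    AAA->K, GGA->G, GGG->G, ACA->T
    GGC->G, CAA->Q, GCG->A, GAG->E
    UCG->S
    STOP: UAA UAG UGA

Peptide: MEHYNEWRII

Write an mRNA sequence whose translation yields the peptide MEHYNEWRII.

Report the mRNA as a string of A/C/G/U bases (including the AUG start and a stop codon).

residue 1: M -> AUG (start codon)
residue 2: E codons sorted = GAA,GAG -> pick first = GAA
residue 3: H codons sorted = CAC,CAU -> pick first = CAC
residue 4: Y codons sorted = UAC,UAU -> pick first = UAC
residue 5: N codons sorted = AAC,AAU -> pick first = AAC
residue 6: E codons sorted = GAA,GAG -> pick first = GAA
residue 7: W -> UGG (only codon)
residue 8: R codons sorted = AGA,AGG,CGA,CGC,CGG,CGU -> pick first = AGA
residue 9: I codons sorted = AUA,AUC,AUU -> pick first = AUA
residue 10: I codons sorted = AUA,AUC,AUU -> pick first = AUA
terminator: stop codons sorted = UAA,UAG,UGA -> pick first = UAA

Answer: mRNA: AUGGAACACUACAACGAAUGGAGAAUAAUAUAA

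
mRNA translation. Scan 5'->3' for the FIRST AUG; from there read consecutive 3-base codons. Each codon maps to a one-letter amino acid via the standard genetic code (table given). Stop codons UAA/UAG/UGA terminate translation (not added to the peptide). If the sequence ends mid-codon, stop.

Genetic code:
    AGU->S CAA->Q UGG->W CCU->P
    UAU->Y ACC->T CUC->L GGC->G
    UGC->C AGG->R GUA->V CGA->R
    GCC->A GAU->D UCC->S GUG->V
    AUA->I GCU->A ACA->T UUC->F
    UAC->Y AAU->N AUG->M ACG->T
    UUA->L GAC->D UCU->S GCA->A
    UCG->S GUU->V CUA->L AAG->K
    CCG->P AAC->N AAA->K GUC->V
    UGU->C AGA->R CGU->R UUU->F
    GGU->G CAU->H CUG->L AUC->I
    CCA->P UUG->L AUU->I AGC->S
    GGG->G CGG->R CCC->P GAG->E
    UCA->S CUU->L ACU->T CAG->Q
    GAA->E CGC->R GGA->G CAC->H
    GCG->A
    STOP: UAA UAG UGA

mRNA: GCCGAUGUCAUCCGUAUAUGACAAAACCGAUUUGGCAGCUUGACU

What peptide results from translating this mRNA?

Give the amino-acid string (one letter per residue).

Answer: MSSVYDKTDLAA

Derivation:
start AUG at pos 4
pos 4: AUG -> M; peptide=M
pos 7: UCA -> S; peptide=MS
pos 10: UCC -> S; peptide=MSS
pos 13: GUA -> V; peptide=MSSV
pos 16: UAU -> Y; peptide=MSSVY
pos 19: GAC -> D; peptide=MSSVYD
pos 22: AAA -> K; peptide=MSSVYDK
pos 25: ACC -> T; peptide=MSSVYDKT
pos 28: GAU -> D; peptide=MSSVYDKTD
pos 31: UUG -> L; peptide=MSSVYDKTDL
pos 34: GCA -> A; peptide=MSSVYDKTDLA
pos 37: GCU -> A; peptide=MSSVYDKTDLAA
pos 40: UGA -> STOP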